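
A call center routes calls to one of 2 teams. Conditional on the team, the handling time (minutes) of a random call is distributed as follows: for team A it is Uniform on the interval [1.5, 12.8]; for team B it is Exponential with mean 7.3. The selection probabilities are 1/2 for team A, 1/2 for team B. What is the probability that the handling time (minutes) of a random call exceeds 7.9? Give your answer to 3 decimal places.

Conditional on each team, P(X > 7.9): A: 0.433628; B: 0.338852.
By total probability, P(X > 7.9) = 0.5·0.433628 + 0.5·0.338852 = 0.38624.

0.386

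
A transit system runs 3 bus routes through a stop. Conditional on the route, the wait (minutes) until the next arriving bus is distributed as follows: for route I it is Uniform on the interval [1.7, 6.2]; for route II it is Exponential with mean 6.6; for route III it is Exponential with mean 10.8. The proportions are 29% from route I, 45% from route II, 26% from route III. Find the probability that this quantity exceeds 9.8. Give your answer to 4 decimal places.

Conditional on each route, P(X > 9.8): I: 0; II: 0.226537; III: 0.403569.
By total probability, P(X > 9.8) = 0.29·0 + 0.45·0.226537 + 0.26·0.403569 = 0.206869.

0.2069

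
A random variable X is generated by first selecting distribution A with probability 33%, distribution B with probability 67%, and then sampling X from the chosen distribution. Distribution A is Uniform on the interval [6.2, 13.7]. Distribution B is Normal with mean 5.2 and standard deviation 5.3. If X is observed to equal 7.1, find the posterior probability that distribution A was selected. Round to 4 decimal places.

0.4820

Likelihoods f(7.1 | ·): A: 0.133333; B: 0.0705874.
Posterior ∝ prior × likelihood. Numerator for A: 0.33·0.133333 = 0.044.
Normalizing constant: 0.33·0.133333 + 0.67·0.0705874 = 0.0912936.
P(A | observation) = 0.044 / 0.0912936 = 0.481962.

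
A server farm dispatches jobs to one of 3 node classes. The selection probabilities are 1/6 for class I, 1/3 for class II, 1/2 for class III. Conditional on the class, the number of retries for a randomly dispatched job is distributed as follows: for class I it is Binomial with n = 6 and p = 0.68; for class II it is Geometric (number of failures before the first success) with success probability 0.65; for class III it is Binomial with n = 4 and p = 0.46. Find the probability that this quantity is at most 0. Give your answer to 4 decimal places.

0.2594

Conditional on each class, P(X ≤ 0): I: 0.00107374; II: 0.65; III: 0.0850306.
By total probability, P(X ≤ 0) = 0.166667·0.00107374 + 0.333333·0.65 + 0.5·0.0850306 = 0.259361.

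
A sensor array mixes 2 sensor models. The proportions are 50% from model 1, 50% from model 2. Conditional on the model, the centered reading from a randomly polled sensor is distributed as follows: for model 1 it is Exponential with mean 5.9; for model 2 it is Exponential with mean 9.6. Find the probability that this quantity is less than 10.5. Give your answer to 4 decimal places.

Conditional on each model, P(X < 10.5): 1: 0.831305; 2: 0.665042.
By total probability, P(X < 10.5) = 0.5·0.831305 + 0.5·0.665042 = 0.748173.

0.7482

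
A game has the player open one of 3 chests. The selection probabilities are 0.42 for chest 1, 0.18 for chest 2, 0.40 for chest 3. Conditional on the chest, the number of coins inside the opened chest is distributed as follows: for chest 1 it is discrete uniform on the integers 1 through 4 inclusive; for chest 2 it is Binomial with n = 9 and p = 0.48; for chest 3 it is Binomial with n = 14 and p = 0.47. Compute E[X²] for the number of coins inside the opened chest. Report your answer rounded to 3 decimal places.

For each component E[X²] = Var + (mean)², giving 1: 7.5; 2: 20.9088; 3: 46.7838.
Overall E[X²] = 0.42·7.5 + 0.18·20.9088 + 0.4·46.7838 = 25.6271.

25.627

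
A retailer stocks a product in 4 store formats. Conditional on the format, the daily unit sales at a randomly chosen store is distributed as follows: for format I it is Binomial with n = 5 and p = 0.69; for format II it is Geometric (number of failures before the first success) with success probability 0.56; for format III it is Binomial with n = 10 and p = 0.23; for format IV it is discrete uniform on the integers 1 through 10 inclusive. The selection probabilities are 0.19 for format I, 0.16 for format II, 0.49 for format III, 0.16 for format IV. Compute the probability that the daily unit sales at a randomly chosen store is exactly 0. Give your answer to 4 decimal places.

0.1260

Conditional on each format, P(X = 0): I: 0.00286292; II: 0.56; III: 0.0732668; IV: 0.
By total probability, P(X = 0) = 0.19·0.00286292 + 0.16·0.56 + 0.49·0.0732668 + 0.16·0 = 0.126045.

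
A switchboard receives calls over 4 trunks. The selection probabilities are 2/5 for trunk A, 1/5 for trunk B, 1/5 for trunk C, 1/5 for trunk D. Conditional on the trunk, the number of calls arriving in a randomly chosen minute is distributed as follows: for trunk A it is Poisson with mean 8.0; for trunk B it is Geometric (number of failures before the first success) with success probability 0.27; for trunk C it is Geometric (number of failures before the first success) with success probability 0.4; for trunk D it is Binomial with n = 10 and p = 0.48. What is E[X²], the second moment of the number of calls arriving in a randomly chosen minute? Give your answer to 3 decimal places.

38.572

For each component E[X²] = Var + (mean)², giving A: 72; B: 17.3237; C: 6; D: 25.536.
Overall E[X²] = 0.4·72 + 0.2·17.3237 + 0.2·6 + 0.2·25.536 = 38.5719.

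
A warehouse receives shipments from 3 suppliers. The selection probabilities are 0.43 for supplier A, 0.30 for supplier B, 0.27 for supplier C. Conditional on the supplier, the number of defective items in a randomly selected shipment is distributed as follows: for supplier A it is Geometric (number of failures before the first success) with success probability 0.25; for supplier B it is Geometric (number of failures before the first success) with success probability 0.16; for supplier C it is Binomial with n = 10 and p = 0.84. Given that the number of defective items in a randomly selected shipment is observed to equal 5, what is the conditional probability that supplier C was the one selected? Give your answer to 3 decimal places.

Likelihoods P(X=5 | ·): A: 0.0593262; B: 0.0669139; C: 0.0110509.
Posterior ∝ prior × likelihood. Numerator for C: 0.27·0.0110509 = 0.00298374.
Normalizing constant: 0.43·0.0593262 + 0.3·0.0669139 + 0.27·0.0110509 = 0.0485682.
P(C | observation) = 0.00298374 / 0.0485682 = 0.061434.

0.061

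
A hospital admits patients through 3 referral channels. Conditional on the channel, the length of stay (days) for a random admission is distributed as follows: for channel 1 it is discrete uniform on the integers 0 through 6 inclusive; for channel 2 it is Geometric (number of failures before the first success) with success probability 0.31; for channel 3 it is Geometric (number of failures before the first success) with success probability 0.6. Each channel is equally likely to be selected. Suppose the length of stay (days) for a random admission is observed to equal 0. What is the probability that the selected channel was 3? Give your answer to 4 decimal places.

Likelihoods P(X=0 | ·): 1: 0.142857; 2: 0.31; 3: 0.6.
Posterior ∝ prior × likelihood. Numerator for 3: 0.333333·0.6 = 0.2.
Normalizing constant: 0.333333·0.142857 + 0.333333·0.31 + 0.333333·0.6 = 0.350952.
P(3 | observation) = 0.2 / 0.350952 = 0.569878.

0.5699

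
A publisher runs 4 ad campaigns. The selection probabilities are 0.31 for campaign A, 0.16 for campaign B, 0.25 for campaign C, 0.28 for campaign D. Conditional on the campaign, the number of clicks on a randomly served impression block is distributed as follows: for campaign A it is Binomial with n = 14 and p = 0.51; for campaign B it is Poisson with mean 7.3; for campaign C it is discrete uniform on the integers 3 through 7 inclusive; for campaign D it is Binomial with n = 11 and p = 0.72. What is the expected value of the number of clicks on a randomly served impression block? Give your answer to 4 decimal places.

6.8490

Component means — A: 7.14; B: 7.3; C: 5; D: 7.92.
E[X] = 0.31·7.14 + 0.16·7.3 + 0.25·5 + 0.28·7.92 = 6.849.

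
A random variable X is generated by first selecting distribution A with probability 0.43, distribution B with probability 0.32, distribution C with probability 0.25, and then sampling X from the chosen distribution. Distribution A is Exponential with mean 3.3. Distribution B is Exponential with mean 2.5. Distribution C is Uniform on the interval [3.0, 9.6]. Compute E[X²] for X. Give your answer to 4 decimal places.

24.1954

For each component E[X²] = Var + (mean)², giving A: 21.78; B: 12.5; C: 43.32.
Overall E[X²] = 0.43·21.78 + 0.32·12.5 + 0.25·43.32 = 24.1954.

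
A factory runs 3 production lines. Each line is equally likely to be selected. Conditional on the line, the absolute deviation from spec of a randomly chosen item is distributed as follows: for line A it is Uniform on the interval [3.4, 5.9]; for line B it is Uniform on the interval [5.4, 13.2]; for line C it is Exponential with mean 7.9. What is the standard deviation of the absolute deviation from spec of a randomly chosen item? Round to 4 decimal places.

5.1440

Per component, A: μ=4.65, E[X²]=22.1433; B: μ=9.3, E[X²]=91.56; C: μ=7.9, E[X²]=124.82.
E[X] = 0.333333·4.65 + 0.333333·9.3 + 0.333333·7.9 = 7.28333.
E[X²] = 0.333333·22.1433 + 0.333333·91.56 + 0.333333·124.82 = 79.5078.
Var(X) = E[X²] − (E[X])² = 79.5078 − 53.0469 = 26.4608.
SD(X) = √26.4608 = 5.14401.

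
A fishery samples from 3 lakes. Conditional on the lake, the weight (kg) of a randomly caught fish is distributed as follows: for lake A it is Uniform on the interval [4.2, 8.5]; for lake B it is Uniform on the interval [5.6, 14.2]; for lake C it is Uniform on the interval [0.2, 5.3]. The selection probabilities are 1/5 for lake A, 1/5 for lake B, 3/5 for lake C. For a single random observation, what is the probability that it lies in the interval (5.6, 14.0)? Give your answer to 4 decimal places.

0.3302

Conditional on each lake, P(5.6 < X < 14.0): A: 0.674419; B: 0.976744; C: 0.
By total probability, P(5.6 < X < 14.0) = 0.2·0.674419 + 0.2·0.976744 + 0.6·0 = 0.330233.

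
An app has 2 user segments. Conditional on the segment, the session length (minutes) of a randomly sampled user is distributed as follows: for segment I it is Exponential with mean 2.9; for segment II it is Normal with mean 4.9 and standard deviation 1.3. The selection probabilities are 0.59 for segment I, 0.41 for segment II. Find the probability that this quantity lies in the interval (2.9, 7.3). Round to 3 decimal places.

0.541

Conditional on each segment, P(2.9 < X < 7.3): I: 0.287198; II: 0.905597.
By total probability, P(2.9 < X < 7.3) = 0.59·0.287198 + 0.41·0.905597 = 0.540741.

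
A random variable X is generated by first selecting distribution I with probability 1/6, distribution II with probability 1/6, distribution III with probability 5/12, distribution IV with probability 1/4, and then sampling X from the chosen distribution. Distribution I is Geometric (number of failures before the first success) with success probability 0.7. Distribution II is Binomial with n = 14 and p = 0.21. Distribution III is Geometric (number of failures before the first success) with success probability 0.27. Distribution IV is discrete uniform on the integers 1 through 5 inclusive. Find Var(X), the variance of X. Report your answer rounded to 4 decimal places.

5.9849

Per component, I: μ=0.428571, E[X²]=0.795918; II: μ=2.94, E[X²]=10.9662; III: μ=2.7037, E[X²]=17.3237; IV: μ=3, E[X²]=11.
E[X] = 0.166667·0.428571 + 0.166667·2.94 + 0.416667·2.7037 + 0.25·3 = 2.43797.
E[X²] = 0.166667·0.795918 + 0.166667·10.9662 + 0.416667·17.3237 + 0.25·11 = 11.9286.
Var(X) = E[X²] − (E[X])² = 11.9286 − 5.94371 = 5.98487.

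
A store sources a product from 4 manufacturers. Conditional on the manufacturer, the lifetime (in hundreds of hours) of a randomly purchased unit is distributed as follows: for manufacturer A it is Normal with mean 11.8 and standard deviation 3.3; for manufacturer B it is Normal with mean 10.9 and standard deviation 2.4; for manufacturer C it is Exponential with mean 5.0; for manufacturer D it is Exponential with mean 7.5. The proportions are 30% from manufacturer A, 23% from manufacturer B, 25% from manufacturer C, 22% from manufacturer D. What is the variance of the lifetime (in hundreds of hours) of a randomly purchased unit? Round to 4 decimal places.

30.8913

Per component, A: μ=11.8, E[X²]=150.13; B: μ=10.9, E[X²]=124.57; C: μ=5, E[X²]=50; D: μ=7.5, E[X²]=112.5.
E[X] = 0.3·11.8 + 0.23·10.9 + 0.25·5 + 0.22·7.5 = 8.947.
E[X²] = 0.3·150.13 + 0.23·124.57 + 0.25·50 + 0.22·112.5 = 110.94.
Var(X) = E[X²] − (E[X])² = 110.94 − 80.0488 = 30.8913.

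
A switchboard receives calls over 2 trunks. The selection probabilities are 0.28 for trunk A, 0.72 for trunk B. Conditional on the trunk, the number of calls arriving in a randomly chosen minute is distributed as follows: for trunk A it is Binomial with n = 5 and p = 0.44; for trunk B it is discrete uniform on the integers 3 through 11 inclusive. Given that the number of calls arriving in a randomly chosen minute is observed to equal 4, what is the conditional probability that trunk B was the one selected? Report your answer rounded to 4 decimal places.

0.7314

Likelihoods P(X=4 | ·): A: 0.104947; B: 0.111111.
Posterior ∝ prior × likelihood. Numerator for B: 0.72·0.111111 = 0.08.
Normalizing constant: 0.28·0.104947 + 0.72·0.111111 = 0.109385.
P(B | observation) = 0.08 / 0.109385 = 0.731361.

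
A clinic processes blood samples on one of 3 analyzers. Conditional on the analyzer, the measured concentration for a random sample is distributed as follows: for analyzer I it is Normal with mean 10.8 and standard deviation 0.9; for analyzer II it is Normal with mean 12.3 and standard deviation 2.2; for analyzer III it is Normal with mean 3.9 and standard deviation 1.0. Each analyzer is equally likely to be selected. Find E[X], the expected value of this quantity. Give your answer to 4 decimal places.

9.0000

Component means — I: 10.8; II: 12.3; III: 3.9.
E[X] = 0.333333·10.8 + 0.333333·12.3 + 0.333333·3.9 = 9.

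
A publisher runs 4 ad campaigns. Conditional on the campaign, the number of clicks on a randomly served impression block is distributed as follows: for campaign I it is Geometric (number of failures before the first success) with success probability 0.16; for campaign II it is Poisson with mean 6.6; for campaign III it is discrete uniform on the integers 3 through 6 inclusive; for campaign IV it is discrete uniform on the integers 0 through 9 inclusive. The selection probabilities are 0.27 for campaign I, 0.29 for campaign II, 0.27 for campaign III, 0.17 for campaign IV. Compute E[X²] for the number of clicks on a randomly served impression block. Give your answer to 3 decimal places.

41.498

For each component E[X²] = Var + (mean)², giving I: 60.375; II: 50.16; III: 21.5; IV: 28.5.
Overall E[X²] = 0.27·60.375 + 0.29·50.16 + 0.27·21.5 + 0.17·28.5 = 41.4977.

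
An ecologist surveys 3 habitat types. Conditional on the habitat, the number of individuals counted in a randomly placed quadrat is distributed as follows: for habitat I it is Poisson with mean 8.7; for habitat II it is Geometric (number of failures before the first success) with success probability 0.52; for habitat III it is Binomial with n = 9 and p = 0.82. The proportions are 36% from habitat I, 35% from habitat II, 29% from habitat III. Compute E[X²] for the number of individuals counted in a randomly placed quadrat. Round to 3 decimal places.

For each component E[X²] = Var + (mean)², giving I: 84.39; II: 2.62722; III: 55.7928.
Overall E[X²] = 0.36·84.39 + 0.35·2.62722 + 0.29·55.7928 = 47.4798.

47.480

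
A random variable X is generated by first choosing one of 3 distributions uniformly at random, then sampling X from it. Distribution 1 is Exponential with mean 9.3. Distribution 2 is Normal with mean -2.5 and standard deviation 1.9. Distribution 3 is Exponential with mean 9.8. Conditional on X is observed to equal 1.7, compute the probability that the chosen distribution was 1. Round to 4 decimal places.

0.4626

Likelihoods f(1.7 | ·): 1: 0.0895633; 2: 0.0182424; 3: 0.0857901.
Posterior ∝ prior × likelihood. Numerator for 1: 0.333333·0.0895633 = 0.0298544.
Normalizing constant: 0.333333·0.0895633 + 0.333333·0.0182424 + 0.333333·0.0857901 = 0.0645319.
P(1 | observation) = 0.0298544 / 0.0645319 = 0.46263.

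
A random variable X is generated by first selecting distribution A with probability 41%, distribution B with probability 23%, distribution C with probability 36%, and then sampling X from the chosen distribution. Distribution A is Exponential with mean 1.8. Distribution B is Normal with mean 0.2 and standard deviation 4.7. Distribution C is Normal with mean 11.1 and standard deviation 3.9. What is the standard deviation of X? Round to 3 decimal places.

Per component, A: μ=1.8, E[X²]=6.48; B: μ=0.2, E[X²]=22.13; C: μ=11.1, E[X²]=138.42.
E[X] = 0.41·1.8 + 0.23·0.2 + 0.36·11.1 = 4.78.
E[X²] = 0.41·6.48 + 0.23·22.13 + 0.36·138.42 = 57.5779.
Var(X) = E[X²] − (E[X])² = 57.5779 − 22.8484 = 34.7295.
SD(X) = √34.7295 = 5.89317.

5.893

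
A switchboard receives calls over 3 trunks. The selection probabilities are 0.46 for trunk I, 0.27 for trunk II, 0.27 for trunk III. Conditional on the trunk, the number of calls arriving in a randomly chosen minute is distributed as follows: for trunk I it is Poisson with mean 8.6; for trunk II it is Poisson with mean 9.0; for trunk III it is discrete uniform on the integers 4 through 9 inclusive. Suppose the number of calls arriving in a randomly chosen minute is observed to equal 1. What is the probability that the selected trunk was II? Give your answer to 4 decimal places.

0.2917

Likelihoods P(X=1 | ·): I: 0.00158331; II: 0.00111069; III: 0.
Posterior ∝ prior × likelihood. Numerator for II: 0.27·0.00111069 = 0.000299886.
Normalizing constant: 0.46·0.00158331 + 0.27·0.00111069 + 0.27·0 = 0.00102821.
P(II | observation) = 0.000299886 / 0.00102821 = 0.291659.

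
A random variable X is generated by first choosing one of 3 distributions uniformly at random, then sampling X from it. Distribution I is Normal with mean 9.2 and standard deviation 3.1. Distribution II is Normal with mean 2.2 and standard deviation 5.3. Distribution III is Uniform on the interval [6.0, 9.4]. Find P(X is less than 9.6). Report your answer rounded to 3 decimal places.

Conditional on each component, P(X < 9.6): I: 0.551334; II: 0.918677; III: 1.
By total probability, P(X < 9.6) = 0.333333·0.551334 + 0.333333·0.918677 + 0.333333·1 = 0.823337.

0.823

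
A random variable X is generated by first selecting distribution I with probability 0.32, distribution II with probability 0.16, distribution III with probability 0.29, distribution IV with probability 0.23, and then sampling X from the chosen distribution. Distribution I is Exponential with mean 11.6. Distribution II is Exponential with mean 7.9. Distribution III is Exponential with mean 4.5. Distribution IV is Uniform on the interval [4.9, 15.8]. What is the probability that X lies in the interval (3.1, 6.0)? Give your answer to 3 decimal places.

0.180

Conditional on each component, P(3.1 < X < 6.0): I: 0.169325; II: 0.207527; III: 0.238537; IV: 0.100917.
By total probability, P(3.1 < X < 6.0) = 0.32·0.169325 + 0.16·0.207527 + 0.29·0.238537 + 0.23·0.100917 = 0.179775.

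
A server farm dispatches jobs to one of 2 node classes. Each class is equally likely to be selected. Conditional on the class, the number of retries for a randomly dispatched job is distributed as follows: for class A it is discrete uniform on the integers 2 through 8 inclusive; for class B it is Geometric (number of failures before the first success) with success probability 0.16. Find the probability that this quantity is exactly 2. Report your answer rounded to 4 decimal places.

Conditional on each class, P(X = 2): A: 0.142857; B: 0.112896.
By total probability, P(X = 2) = 0.5·0.142857 + 0.5·0.112896 = 0.127877.

0.1279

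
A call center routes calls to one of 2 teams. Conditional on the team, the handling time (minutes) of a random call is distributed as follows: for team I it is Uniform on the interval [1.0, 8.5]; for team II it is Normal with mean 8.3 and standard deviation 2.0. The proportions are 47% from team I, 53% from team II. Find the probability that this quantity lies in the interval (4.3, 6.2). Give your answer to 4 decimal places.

0.1848

Conditional on each team, P(4.3 < X < 6.2): I: 0.253333; II: 0.124109.
By total probability, P(4.3 < X < 6.2) = 0.47·0.253333 + 0.53·0.124109 = 0.184844.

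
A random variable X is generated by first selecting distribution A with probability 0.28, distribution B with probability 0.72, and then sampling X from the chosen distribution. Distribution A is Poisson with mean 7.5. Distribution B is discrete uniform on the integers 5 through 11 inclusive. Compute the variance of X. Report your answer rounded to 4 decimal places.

Per component, A: μ=7.5, E[X²]=63.75; B: μ=8, E[X²]=68.
E[X] = 0.28·7.5 + 0.72·8 = 7.86.
E[X²] = 0.28·63.75 + 0.72·68 = 66.81.
Var(X) = E[X²] − (E[X])² = 66.81 − 61.7796 = 5.0304.

5.0304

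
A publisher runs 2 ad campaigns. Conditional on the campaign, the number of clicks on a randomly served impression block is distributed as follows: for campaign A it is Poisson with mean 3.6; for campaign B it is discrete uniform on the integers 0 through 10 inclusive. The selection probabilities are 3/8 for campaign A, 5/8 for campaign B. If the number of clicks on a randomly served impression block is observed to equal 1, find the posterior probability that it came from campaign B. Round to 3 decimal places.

Likelihoods P(X=1 | ·): A: 0.0983654; B: 0.0909091.
Posterior ∝ prior × likelihood. Numerator for B: 0.625·0.0909091 = 0.0568182.
Normalizing constant: 0.375·0.0983654 + 0.625·0.0909091 = 0.0937052.
P(B | observation) = 0.0568182 / 0.0937052 = 0.60635.

0.606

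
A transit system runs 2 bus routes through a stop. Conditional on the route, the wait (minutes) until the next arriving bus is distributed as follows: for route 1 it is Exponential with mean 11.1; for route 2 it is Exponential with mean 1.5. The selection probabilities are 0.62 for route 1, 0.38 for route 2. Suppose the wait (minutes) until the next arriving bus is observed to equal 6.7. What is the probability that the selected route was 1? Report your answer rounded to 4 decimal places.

Likelihoods f(6.7 | ·): 1: 0.0492646; 2: 0.00765702.
Posterior ∝ prior × likelihood. Numerator for 1: 0.62·0.0492646 = 0.0305441.
Normalizing constant: 0.62·0.0492646 + 0.38·0.00765702 = 0.0334537.
P(1 | observation) = 0.0305441 / 0.0334537 = 0.913024.

0.9130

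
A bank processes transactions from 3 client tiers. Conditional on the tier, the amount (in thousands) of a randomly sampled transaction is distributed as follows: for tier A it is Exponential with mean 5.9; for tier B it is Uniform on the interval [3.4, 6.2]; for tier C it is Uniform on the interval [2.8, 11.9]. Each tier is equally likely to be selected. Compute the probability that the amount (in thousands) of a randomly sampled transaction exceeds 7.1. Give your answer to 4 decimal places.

0.2759

Conditional on each tier, P(X > 7.1): A: 0.300175; B: 0; C: 0.527473.
By total probability, P(X > 7.1) = 0.333333·0.300175 + 0.333333·0 + 0.333333·0.527473 = 0.275882.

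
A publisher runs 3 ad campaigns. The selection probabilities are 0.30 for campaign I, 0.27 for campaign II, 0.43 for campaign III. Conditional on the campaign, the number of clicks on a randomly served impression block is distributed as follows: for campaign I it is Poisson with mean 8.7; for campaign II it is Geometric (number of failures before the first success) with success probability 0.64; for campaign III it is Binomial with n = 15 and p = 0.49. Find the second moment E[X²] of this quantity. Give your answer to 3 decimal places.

For each component E[X²] = Var + (mean)², giving I: 84.39; II: 1.19531; III: 57.771.
Overall E[X²] = 0.3·84.39 + 0.27·1.19531 + 0.43·57.771 = 50.4813.

50.481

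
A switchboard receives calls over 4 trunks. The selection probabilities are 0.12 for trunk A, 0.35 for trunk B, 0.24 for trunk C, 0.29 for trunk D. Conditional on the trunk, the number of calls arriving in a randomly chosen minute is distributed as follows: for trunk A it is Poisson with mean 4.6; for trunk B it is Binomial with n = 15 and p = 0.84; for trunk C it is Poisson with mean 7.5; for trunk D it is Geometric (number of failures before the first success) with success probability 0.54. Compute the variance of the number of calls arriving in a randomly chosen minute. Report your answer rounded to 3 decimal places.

26.204

Per component, A: μ=4.6, E[X²]=25.76; B: μ=12.6, E[X²]=160.776; C: μ=7.5, E[X²]=63.75; D: μ=0.851852, E[X²]=2.30316.
E[X] = 0.12·4.6 + 0.35·12.6 + 0.24·7.5 + 0.29·0.851852 = 7.00904.
E[X²] = 0.12·25.76 + 0.35·160.776 + 0.24·63.75 + 0.29·2.30316 = 75.3307.
Var(X) = E[X²] − (E[X])² = 75.3307 − 49.1266 = 26.2041.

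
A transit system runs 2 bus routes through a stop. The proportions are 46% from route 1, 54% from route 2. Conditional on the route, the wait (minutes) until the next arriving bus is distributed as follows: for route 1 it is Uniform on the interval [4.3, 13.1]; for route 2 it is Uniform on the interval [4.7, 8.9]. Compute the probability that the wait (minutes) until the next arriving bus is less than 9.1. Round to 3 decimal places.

Conditional on each route, P(X < 9.1): 1: 0.545455; 2: 1.
By total probability, P(X < 9.1) = 0.46·0.545455 + 0.54·1 = 0.790909.

0.791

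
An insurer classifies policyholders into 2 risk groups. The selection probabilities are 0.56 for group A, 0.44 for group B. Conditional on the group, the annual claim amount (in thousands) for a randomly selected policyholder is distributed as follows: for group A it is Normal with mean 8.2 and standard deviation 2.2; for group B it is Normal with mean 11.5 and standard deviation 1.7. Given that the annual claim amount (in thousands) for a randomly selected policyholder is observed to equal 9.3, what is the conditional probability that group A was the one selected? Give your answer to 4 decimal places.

0.6672

Likelihoods f(9.3 | ·): A: 0.16003; B: 0.101577.
Posterior ∝ prior × likelihood. Numerator for A: 0.56·0.16003 = 0.0896166.
Normalizing constant: 0.56·0.16003 + 0.44·0.101577 = 0.134311.
P(A | observation) = 0.0896166 / 0.134311 = 0.667234.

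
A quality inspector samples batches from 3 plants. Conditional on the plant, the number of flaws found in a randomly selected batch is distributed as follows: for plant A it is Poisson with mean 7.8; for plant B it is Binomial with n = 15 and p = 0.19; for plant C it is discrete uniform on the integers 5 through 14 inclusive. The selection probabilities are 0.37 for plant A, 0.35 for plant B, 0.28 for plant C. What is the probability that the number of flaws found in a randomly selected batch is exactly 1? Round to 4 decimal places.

Conditional on each plant, P(X = 1): A: 0.00319593; B: 0.149154; C: 0.
By total probability, P(X = 1) = 0.37·0.00319593 + 0.35·0.149154 + 0.28·0 = 0.0533864.

0.0534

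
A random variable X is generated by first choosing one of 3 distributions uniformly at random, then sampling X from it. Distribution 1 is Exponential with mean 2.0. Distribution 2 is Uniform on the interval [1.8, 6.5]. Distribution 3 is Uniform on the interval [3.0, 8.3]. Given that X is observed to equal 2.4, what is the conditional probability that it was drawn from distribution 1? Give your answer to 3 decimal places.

0.414

Likelihoods f(2.4 | ·): 1: 0.150597; 2: 0.212766; 3: 0.
Posterior ∝ prior × likelihood. Numerator for 1: 0.333333·0.150597 = 0.050199.
Normalizing constant: 0.333333·0.150597 + 0.333333·0.212766 + 0.333333·0 = 0.121121.
P(1 | observation) = 0.050199 / 0.121121 = 0.414454.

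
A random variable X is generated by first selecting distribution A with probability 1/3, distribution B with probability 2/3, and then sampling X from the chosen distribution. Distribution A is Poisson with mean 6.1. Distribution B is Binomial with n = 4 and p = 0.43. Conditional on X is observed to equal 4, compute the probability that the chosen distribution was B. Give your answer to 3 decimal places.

0.346

Likelihoods P(X=4 | ·): A: 0.129393; B: 0.034188.
Posterior ∝ prior × likelihood. Numerator for B: 0.666667·0.034188 = 0.022792.
Normalizing constant: 0.333333·0.129393 + 0.666667·0.034188 = 0.0659231.
P(B | observation) = 0.022792 / 0.0659231 = 0.345736.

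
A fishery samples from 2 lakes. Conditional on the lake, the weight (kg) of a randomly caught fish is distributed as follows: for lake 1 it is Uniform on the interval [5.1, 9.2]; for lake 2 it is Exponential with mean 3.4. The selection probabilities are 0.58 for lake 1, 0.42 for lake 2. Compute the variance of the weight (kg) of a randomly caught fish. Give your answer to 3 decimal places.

9.093

Per component, 1: μ=7.15, E[X²]=52.5233; 2: μ=3.4, E[X²]=23.12.
E[X] = 0.58·7.15 + 0.42·3.4 = 5.575.
E[X²] = 0.58·52.5233 + 0.42·23.12 = 40.1739.
Var(X) = E[X²] − (E[X])² = 40.1739 − 31.0806 = 9.09331.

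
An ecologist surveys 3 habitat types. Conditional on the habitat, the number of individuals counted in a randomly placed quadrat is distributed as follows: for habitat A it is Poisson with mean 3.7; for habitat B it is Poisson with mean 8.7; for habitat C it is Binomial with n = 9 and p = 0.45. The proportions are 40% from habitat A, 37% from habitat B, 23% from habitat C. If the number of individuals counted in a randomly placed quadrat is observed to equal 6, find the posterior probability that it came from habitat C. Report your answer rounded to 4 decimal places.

Likelihoods P(X=6 | ·): A: 0.0881025; B: 0.100328; C: 0.116049.
Posterior ∝ prior × likelihood. Numerator for C: 0.23·0.116049 = 0.0266913.
Normalizing constant: 0.4·0.0881025 + 0.37·0.100328 + 0.23·0.116049 = 0.0990536.
P(C | observation) = 0.0266913 / 0.0990536 = 0.269464.

0.2695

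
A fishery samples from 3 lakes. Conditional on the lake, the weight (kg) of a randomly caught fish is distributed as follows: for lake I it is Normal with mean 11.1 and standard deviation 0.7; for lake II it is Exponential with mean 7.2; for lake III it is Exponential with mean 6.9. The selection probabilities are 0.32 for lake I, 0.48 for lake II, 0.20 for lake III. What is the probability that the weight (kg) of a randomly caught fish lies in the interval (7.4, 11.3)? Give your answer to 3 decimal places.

0.297

Conditional on each lake, P(7.4 < X < 11.3): I: 0.612451; II: 0.14964; III: 0.147734.
By total probability, P(7.4 < X < 11.3) = 0.32·0.612451 + 0.48·0.14964 + 0.2·0.147734 = 0.297359.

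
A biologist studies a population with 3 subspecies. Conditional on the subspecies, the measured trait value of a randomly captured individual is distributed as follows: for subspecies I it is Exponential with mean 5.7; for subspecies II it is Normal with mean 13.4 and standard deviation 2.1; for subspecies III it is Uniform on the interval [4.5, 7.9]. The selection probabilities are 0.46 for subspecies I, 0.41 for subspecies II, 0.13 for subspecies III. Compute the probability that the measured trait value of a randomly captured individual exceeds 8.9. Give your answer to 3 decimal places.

0.500

Conditional on each subspecies, P(X > 8.9): I: 0.209841; II: 0.983938; III: 0.
By total probability, P(X > 8.9) = 0.46·0.209841 + 0.41·0.983938 + 0.13·0 = 0.499941.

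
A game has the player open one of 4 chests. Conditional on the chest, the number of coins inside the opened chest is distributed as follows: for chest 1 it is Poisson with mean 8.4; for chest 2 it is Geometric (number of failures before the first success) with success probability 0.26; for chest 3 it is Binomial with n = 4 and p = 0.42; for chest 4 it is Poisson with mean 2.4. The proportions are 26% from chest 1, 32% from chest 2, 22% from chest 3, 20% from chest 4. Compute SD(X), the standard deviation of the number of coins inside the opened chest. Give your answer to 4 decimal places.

Per component, 1: μ=8.4, E[X²]=78.96; 2: μ=2.84615, E[X²]=19.0473; 3: μ=1.68, E[X²]=3.7968; 4: μ=2.4, E[X²]=8.16.
E[X] = 0.26·8.4 + 0.32·2.84615 + 0.22·1.68 + 0.2·2.4 = 3.94437.
E[X²] = 0.26·78.96 + 0.32·19.0473 + 0.22·3.7968 + 0.2·8.16 = 29.092.
Var(X) = E[X²] − (E[X])² = 29.092 − 15.558 = 13.534.
SD(X) = √13.534 = 3.67886.

3.6789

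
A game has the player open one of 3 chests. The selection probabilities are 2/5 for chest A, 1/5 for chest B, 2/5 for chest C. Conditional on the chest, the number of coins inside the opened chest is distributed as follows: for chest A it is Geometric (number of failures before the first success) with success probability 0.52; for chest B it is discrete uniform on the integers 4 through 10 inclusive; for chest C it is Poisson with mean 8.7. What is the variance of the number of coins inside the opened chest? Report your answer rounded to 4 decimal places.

17.8525

Per component, A: μ=0.923077, E[X²]=2.62722; B: μ=7, E[X²]=53; C: μ=8.7, E[X²]=84.39.
E[X] = 0.4·0.923077 + 0.2·7 + 0.4·8.7 = 5.24923.
E[X²] = 0.4·2.62722 + 0.2·53 + 0.4·84.39 = 45.4069.
Var(X) = E[X²] − (E[X])² = 45.4069 − 27.5544 = 17.8525.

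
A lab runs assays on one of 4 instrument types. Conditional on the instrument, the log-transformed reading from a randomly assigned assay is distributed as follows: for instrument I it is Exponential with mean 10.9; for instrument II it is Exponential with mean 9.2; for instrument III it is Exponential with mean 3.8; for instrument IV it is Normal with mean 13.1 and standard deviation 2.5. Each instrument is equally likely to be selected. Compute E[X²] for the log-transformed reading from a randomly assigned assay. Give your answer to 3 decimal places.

153.410

For each component E[X²] = Var + (mean)², giving I: 237.62; II: 169.28; III: 28.88; IV: 177.86.
Overall E[X²] = 0.25·237.62 + 0.25·169.28 + 0.25·28.88 + 0.25·177.86 = 153.41.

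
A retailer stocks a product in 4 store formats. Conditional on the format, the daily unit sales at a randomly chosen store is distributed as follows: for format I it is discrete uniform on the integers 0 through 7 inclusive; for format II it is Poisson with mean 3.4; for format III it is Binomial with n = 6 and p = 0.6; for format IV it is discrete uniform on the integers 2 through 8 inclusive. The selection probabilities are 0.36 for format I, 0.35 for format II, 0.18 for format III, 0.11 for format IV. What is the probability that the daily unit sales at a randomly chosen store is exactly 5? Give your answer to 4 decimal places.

Conditional on each format, P(X = 5): I: 0.125; II: 0.126361; III: 0.186624; IV: 0.142857.
By total probability, P(X = 5) = 0.36·0.125 + 0.35·0.126361 + 0.18·0.186624 + 0.11·0.142857 = 0.138533.

0.1385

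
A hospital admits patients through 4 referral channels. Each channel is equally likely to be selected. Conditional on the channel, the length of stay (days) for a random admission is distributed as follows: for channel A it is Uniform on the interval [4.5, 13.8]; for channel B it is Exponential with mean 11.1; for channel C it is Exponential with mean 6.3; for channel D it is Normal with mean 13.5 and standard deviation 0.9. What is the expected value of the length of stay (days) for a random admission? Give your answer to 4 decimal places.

10.0125

Component means — A: 9.15; B: 11.1; C: 6.3; D: 13.5.
E[X] = 0.25·9.15 + 0.25·11.1 + 0.25·6.3 + 0.25·13.5 = 10.0125.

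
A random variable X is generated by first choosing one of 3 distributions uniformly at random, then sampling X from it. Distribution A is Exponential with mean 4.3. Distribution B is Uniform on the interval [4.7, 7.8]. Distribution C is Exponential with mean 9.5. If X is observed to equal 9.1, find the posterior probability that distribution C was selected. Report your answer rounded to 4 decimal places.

0.5904

Likelihoods f(9.1 | ·): A: 0.0280184; B: 0; C: 0.0403895.
Posterior ∝ prior × likelihood. Numerator for C: 0.333333·0.0403895 = 0.0134632.
Normalizing constant: 0.333333·0.0280184 + 0.333333·0 + 0.333333·0.0403895 = 0.0228026.
P(C | observation) = 0.0134632 / 0.0228026 = 0.590421.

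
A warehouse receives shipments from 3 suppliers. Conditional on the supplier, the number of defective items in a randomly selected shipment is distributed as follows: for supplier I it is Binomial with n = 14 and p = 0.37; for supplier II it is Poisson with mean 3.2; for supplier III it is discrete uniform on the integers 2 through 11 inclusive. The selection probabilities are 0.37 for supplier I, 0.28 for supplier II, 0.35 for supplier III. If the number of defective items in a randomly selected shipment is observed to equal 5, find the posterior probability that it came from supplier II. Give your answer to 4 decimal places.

0.2168

Likelihoods P(X=5 | ·): I: 0.217039; II: 0.113979; III: 0.1.
Posterior ∝ prior × likelihood. Numerator for II: 0.28·0.113979 = 0.0319142.
Normalizing constant: 0.37·0.217039 + 0.28·0.113979 + 0.35·0.1 = 0.147219.
P(II | observation) = 0.0319142 / 0.147219 = 0.216781.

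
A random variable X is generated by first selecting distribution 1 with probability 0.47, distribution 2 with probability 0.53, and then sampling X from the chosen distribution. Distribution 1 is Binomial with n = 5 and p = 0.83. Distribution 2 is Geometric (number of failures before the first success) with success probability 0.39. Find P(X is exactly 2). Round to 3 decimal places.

Conditional on each component, P(X = 2): 1: 0.0338457; 2: 0.145119.
By total probability, P(X = 2) = 0.47·0.0338457 + 0.53·0.145119 = 0.0928205.

0.093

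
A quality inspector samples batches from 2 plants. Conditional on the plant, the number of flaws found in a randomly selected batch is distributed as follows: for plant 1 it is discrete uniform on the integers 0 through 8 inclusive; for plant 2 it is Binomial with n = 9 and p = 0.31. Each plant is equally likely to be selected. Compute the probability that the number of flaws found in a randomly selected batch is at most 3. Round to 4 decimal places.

Conditional on each plant, P(X ≤ 3): 1: 0.444444; 2: 0.706475.
By total probability, P(X ≤ 3) = 0.5·0.444444 + 0.5·0.706475 = 0.57546.

0.5755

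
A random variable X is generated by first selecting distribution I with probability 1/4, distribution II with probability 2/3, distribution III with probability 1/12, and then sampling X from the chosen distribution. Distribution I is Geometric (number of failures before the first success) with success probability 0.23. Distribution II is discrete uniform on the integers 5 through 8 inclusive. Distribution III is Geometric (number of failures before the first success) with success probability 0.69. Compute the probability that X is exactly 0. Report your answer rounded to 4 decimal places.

Conditional on each component, P(X = 0): I: 0.23; II: 0; III: 0.69.
By total probability, P(X = 0) = 0.25·0.23 + 0.666667·0 + 0.0833333·0.69 = 0.115.

0.1150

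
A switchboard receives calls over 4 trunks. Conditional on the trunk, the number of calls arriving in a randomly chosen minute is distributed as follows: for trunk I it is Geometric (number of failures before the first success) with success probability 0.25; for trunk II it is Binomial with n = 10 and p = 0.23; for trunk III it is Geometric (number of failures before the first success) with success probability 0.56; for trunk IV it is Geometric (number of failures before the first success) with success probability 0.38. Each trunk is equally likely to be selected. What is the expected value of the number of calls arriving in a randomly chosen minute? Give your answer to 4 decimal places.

1.9293

Component means — I: 3; II: 2.3; III: 0.785714; IV: 1.63158.
E[X] = 0.25·3 + 0.25·2.3 + 0.25·0.785714 + 0.25·1.63158 = 1.92932.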